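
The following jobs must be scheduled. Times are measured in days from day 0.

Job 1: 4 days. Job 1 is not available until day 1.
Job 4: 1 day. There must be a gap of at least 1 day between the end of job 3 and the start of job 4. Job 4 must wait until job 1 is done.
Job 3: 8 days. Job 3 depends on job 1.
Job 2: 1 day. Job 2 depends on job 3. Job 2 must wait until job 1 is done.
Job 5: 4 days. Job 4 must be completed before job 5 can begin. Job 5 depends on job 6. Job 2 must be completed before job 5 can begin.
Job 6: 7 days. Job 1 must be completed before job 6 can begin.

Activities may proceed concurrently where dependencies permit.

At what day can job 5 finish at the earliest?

19

After its own release at day 1, job 1 can start at day 1 and finishes at day 5.
Job 6 cannot begin until job 1 (finishes day 5). It runs from day 5 to 5 + 7 = day 12.
Job 3 cannot begin until job 1 (finishes day 5). It runs from day 5 to 5 + 8 = day 13.
For job 4: job 3 (finishes day 13, plus 1-day gap → day 14); job 1 (finishes day 5). Taking the maximum gives a start of day 14, and it finishes at 14 + 1 = day 15.
Job 2 cannot start until job 3 (finishes day 13); job 1 (finishes day 5). The controlling bound is day 13, so job 2 finishes at 13 + 1 = day 14.
Job 5 needs all of job 4 (finishes day 15); job 6 (finishes day 12); job 2 (finishes day 14). That puts its earliest start at day 15; it finishes at 15 + 4 = day 19.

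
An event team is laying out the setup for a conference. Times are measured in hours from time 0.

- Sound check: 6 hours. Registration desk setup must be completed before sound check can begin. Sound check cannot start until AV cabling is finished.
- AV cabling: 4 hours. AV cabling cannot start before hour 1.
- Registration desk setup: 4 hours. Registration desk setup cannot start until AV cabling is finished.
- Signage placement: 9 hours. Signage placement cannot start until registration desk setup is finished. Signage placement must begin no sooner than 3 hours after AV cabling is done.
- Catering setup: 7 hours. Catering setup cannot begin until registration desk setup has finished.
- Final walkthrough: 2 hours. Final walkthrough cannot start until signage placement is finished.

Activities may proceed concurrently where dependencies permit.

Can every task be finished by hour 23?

AV cabling cannot begin until its own release at hour 1. It runs from hour 1 to 1 + 4 = hour 5.
Registration desk setup cannot begin until AV cabling (finishes hour 5). It runs from hour 5 to 5 + 4 = hour 9.
For sound check: registration desk setup (finishes hour 9); AV cabling (finishes hour 5). Taking the maximum gives a start of hour 9, and it finishes at 9 + 6 = hour 15.
After registration desk setup (finishes hour 9), catering setup can start at hour 9 and finishes at hour 16.
Signage placement cannot start until registration desk setup (finishes hour 9); AV cabling (finishes hour 5, plus 3-hour gap → hour 8). The controlling bound is hour 9, so signage placement finishes at 9 + 9 = hour 18.
Final walkthrough cannot begin until signage placement (finishes hour 18). It runs from hour 18 to 18 + 2 = hour 20.
Every task is finished by hour 20, which is no later than the deadline of 23, so the schedule is feasible.

Yes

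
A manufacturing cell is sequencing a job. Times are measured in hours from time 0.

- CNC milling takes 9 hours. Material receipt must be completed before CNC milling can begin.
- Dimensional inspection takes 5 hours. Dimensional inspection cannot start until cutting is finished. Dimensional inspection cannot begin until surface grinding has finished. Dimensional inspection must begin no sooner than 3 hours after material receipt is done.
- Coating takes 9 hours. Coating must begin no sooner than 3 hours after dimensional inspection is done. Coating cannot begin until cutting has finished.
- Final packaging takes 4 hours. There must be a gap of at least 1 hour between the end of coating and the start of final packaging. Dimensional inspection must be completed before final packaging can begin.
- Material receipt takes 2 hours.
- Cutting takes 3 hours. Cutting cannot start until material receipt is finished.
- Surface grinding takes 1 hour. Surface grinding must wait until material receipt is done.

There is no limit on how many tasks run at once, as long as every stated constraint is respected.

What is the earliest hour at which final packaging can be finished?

27

Material receipt can start immediately at hour 0; it finishes at hour 2.
Surface grinding waits on material receipt (finishes hour 2), so it starts at hour 2 and finishes at 2 + 1 = hour 3.
After material receipt (finishes hour 2), cutting can start at hour 2 and finishes at hour 5.
For dimensional inspection: cutting (finishes hour 5); surface grinding (finishes hour 3); material receipt (finishes hour 2, plus 3-hour gap → hour 5). Taking the maximum gives a start of hour 5, and it finishes at 5 + 5 = hour 10.
For coating: dimensional inspection (finishes hour 10, plus 3-hour gap → hour 13); cutting (finishes hour 5). Taking the maximum gives a start of hour 13, and it finishes at 13 + 9 = hour 22.
Final packaging cannot start until coating (finishes hour 22, plus 1-hour gap → hour 23); dimensional inspection (finishes hour 10). The controlling bound is hour 23, so final packaging finishes at 23 + 4 = hour 27.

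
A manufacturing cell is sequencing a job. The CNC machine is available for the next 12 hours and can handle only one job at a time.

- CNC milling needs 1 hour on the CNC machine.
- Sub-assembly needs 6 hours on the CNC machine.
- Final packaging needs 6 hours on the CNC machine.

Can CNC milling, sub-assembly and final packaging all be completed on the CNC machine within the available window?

Running back to back, the jobs need 1 + 6 + 6 = 13 hours on the CNC machine.
Since 13 > 12, they cannot all fit.

No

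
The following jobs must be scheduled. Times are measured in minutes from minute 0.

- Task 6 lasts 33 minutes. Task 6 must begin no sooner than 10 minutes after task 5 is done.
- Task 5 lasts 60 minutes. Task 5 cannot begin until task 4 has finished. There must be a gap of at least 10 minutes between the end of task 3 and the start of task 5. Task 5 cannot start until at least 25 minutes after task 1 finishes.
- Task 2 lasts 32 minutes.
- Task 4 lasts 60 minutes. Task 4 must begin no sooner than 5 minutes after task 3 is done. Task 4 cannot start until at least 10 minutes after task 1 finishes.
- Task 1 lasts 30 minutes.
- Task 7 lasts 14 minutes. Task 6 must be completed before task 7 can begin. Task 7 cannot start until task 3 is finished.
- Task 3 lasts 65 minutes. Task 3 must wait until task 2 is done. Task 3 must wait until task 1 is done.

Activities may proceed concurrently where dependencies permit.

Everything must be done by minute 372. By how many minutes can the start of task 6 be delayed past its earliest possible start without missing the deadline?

93

Task 2 has no prerequisites, so it starts at minute 0 and finishes at minute 32.
Task 1 has no prerequisites, so it starts at minute 0 and finishes at minute 30.
Task 3 has to wait for task 2 (finishes minute 32); task 1 (finishes minute 30). The latest of these is minute 32, so task 3 runs minute 32 to 32 + 65 = minute 97.
Task 4 needs all of task 3 (finishes minute 97, plus 5-minute gap → minute 102); task 1 (finishes minute 30, plus 10-minute gap → minute 40). That puts its earliest start at minute 102; it finishes at 102 + 60 = minute 162.
Task 5 needs all of task 4 (finishes minute 162); task 3 (finishes minute 97, plus 10-minute gap → minute 107); task 1 (finishes minute 30, plus 25-minute gap → minute 55). That puts its earliest start at minute 162; it finishes at 162 + 60 = minute 222.
Task 6 waits on task 5 (finishes minute 222, plus 10-minute gap → minute 232), so it starts at minute 232 and finishes at 232 + 33 = minute 265.

Working backward from the deadline:
Nothing follows task 7; the deadline of minute 372 is its only limit. It must start by 372 − 14 = minute 358.
Task 6 has to be done before task 7 (must start by minute 358). That means finishing by minute 358, i.e. starting by 358 − 33 = minute 325.
So task 6 can start as early as minute 232 and as late as minute 325, giving 325 − 232 = 93 minutes of slack.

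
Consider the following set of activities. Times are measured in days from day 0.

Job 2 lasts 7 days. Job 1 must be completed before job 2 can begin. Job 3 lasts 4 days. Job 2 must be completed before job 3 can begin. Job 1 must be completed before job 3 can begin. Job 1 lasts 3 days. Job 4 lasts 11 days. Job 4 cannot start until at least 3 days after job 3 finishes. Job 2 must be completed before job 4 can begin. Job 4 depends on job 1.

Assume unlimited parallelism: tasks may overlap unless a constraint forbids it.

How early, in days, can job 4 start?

17

Job 1 can start immediately at day 0; it finishes at day 3.
Job 2 waits on job 1 (finishes day 3), so it starts at day 3 and finishes at 3 + 7 = day 10.
Job 3 cannot start until job 2 (finishes day 10); job 1 (finishes day 3). The controlling bound is day 10, so job 3 finishes at 10 + 4 = day 14.
Job 4 waits on job 3 (finishes day 14, plus 3-day gap → day 17); job 2 (finishes day 10); job 1 (finishes day 3). The latest of these is day 17, which is the earliest job 4 can start.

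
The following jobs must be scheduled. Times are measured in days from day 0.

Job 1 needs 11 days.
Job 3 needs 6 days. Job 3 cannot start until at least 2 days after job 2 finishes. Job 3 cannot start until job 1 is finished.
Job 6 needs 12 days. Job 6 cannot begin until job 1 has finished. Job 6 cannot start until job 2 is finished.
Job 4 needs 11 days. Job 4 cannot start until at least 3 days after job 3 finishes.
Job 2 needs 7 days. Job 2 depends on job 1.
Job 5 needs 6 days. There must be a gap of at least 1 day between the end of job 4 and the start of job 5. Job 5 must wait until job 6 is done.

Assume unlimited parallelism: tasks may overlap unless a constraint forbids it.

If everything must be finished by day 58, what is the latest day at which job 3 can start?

Job 5 must finish by day 58; it takes 6 days, so it must start by 58 − 6 = day 52.
Since job 5 (must start by day 52, minus 1-day gap → day 51) depends on it, job 4 must finish by day 51. Backing off its 11-day duration gives a latest start of day 40.
Job 3 feeds into job 4 (must start by day 40, minus 3-day gap → day 37); so job 3 must finish by day 37 and therefore start by day 31.

31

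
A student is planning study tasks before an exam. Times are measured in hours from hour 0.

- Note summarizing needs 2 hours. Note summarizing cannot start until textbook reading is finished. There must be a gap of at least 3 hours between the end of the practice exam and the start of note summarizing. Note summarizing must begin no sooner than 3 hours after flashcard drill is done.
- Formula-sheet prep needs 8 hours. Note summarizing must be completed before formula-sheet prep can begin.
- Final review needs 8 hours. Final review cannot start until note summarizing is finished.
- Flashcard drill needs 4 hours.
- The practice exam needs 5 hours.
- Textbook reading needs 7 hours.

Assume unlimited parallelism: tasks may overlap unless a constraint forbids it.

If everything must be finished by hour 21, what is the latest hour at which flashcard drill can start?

Nothing follows formula-sheet prep; the deadline of hour 21 is its only limit. It must start by 21 − 8 = hour 13.
Final review must finish by hour 21; it takes 8 hours, so it must start by 21 − 8 = hour 13.
For note summarizing: formula-sheet prep (must start by hour 13); final review (must start by hour 13). The most restrictive is hour 13; with a 2-hour duration, note summarizing must start by hour 11.
Since note summarizing (must start by hour 11, minus 3-hour gap → hour 8) depends on it, flashcard drill must finish by hour 8. Backing off its 4-hour duration gives a latest start of hour 4.

4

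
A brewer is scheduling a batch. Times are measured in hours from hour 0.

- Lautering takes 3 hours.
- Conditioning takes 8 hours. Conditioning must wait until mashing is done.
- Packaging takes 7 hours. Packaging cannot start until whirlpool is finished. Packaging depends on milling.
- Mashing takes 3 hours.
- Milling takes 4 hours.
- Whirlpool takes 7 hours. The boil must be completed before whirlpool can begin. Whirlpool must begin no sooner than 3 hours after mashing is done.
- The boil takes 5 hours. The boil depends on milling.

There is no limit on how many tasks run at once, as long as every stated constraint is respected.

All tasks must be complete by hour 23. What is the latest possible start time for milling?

0

Nothing follows packaging; the deadline of hour 23 is its only limit. It must start by 23 − 7 = hour 16.
Whirlpool has to be done before packaging (must start by hour 16). That means finishing by hour 16, i.e. starting by 16 − 7 = hour 9.
Since whirlpool (must start by hour 9) depends on it, the boil must finish by hour 9. Backing off its 5-hour duration gives a latest start of hour 4.
Milling feeds the boil (must start by hour 4); packaging (must start by hour 16). Taking the minimum, milling must finish by hour 4 and start by 4 − 4 = hour 0.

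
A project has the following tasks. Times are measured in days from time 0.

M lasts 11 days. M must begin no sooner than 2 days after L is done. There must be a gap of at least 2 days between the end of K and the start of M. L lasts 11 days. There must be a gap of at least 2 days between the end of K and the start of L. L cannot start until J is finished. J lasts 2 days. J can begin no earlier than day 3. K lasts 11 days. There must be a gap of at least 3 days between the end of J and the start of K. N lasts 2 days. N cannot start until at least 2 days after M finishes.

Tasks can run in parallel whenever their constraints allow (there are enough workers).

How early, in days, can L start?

21

J waits on its own release at day 3, so it starts at day 3 and finishes at 3 + 2 = day 5.
K waits on J (finishes day 5, plus 3-day gap → day 8), so it starts at day 8 and finishes at 8 + 11 = day 19.
L waits on K (finishes day 19, plus 2-day gap → day 21); J (finishes day 5). The latest of these is day 21, which is the earliest L can start.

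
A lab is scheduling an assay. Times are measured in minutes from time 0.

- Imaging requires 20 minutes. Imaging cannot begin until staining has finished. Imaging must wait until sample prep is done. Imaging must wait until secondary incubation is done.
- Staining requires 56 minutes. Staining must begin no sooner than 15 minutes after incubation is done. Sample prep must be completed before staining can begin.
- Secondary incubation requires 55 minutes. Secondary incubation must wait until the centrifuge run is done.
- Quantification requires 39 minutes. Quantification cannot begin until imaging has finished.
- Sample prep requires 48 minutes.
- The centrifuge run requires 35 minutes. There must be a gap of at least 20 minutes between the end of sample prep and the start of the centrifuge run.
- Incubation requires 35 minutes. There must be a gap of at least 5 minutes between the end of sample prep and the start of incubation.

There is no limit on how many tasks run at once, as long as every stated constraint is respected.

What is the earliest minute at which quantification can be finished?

218

Sample prep has no prerequisites, so it starts at minute 0 and finishes at minute 48.
The centrifuge run cannot begin until sample prep (finishes minute 48, plus 20-minute gap → minute 68). It runs from minute 68 to 68 + 35 = minute 103.
Secondary incubation cannot begin until the centrifuge run (finishes minute 103). It runs from minute 103 to 103 + 55 = minute 158.
Incubation cannot begin until sample prep (finishes minute 48, plus 5-minute gap → minute 53). It runs from minute 53 to 53 + 35 = minute 88.
For staining: incubation (finishes minute 88, plus 15-minute gap → minute 103); sample prep (finishes minute 48). Taking the maximum gives a start of minute 103, and it finishes at 103 + 56 = minute 159.
Imaging needs all of staining (finishes minute 159); sample prep (finishes minute 48); secondary incubation (finishes minute 158). That puts its earliest start at minute 159; it finishes at 159 + 20 = minute 179.
Quantification cannot begin until imaging (finishes minute 179). It runs from minute 179 to 179 + 39 = minute 218.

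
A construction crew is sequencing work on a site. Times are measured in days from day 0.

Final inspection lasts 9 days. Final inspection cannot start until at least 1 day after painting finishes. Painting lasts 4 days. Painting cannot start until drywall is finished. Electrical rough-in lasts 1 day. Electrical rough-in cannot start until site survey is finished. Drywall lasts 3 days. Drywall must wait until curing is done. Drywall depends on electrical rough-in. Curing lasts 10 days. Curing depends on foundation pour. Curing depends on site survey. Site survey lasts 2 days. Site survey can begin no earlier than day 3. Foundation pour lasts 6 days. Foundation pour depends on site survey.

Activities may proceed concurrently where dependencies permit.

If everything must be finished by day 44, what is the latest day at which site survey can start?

Nothing follows final inspection; the deadline of day 44 is its only limit. It must start by 44 − 9 = day 35.
Painting must finish before final inspection (must start by day 35, minus 1-day gap → day 34). With a 4-day duration, painting must start by 34 − 4 = day 30.
Drywall feeds into painting (must start by day 30); so drywall must finish by day 30 and therefore start by day 27.
Curing feeds into drywall (must start by day 27); so curing must finish by day 27 and therefore start by day 17.
Since curing (must start by day 17) depends on it, foundation pour must finish by day 17. Backing off its 6-day duration gives a latest start of day 11.
Electrical rough-in feeds into drywall (must start by day 27); so electrical rough-in must finish by day 27 and therefore start by day 26.
Site survey feeds foundation pour (must start by day 11); curing (must start by day 17); electrical rough-in (must start by day 26). Taking the minimum, site survey must finish by day 11 and start by 11 − 2 = day 9.

9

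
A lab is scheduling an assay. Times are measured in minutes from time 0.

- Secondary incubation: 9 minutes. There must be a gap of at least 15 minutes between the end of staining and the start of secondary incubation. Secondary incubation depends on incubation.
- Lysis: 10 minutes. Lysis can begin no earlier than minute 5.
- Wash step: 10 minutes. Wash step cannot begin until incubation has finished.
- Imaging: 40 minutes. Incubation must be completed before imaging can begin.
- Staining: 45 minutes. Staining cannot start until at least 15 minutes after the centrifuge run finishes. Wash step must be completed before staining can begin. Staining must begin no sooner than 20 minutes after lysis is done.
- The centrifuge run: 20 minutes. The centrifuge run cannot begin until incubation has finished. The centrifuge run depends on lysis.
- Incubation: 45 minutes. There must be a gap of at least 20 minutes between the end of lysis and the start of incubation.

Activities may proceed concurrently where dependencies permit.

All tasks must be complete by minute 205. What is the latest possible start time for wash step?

126

Secondary incubation has no dependents, so it just needs to finish by minute 205. Starting by 205 − 9 = minute 196 achieves that.
Staining has to be done before secondary incubation (must start by minute 196, minus 15-minute gap → minute 181). That means finishing by minute 181, i.e. starting by 181 − 45 = minute 136.
Wash step must finish before staining (must start by minute 136). With a 10-minute duration, wash step must start by 136 − 10 = minute 126.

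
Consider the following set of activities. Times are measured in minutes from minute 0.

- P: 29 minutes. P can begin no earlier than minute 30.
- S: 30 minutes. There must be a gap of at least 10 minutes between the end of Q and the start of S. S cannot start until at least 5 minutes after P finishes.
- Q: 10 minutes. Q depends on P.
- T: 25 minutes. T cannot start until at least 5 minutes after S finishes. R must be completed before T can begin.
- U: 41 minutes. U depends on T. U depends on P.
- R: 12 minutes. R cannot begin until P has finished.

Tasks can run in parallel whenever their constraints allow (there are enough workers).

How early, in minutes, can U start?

P cannot begin until its own release at minute 30. It runs from minute 30 to 30 + 29 = minute 59.
After P (finishes minute 59), R can start at minute 59 and finishes at minute 71.
Q cannot begin until P (finishes minute 59). It runs from minute 59 to 59 + 10 = minute 69.
S needs all of Q (finishes minute 69, plus 10-minute gap → minute 79); P (finishes minute 59, plus 5-minute gap → minute 64). That puts its earliest start at minute 79; it finishes at 79 + 30 = minute 109.
For T: S (finishes minute 109, plus 5-minute gap → minute 114); R (finishes minute 71). Taking the maximum gives a start of minute 114, and it finishes at 114 + 25 = minute 139.
U waits on T (finishes minute 139); P (finishes minute 59). The latest of these is minute 139, which is the earliest U can start.

139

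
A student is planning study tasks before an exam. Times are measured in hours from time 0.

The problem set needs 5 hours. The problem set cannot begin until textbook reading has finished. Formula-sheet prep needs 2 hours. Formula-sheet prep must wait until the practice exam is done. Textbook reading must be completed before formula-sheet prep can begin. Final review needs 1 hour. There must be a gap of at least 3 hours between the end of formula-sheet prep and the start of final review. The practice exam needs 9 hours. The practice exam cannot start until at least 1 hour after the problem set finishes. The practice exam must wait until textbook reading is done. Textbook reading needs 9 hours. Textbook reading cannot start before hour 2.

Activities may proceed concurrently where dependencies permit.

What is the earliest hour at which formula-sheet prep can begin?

Textbook reading cannot begin until its own release at hour 2. It runs from hour 2 to 2 + 9 = hour 11.
The problem set cannot begin until textbook reading (finishes hour 11). It runs from hour 11 to 11 + 5 = hour 16.
The practice exam cannot start until the problem set (finishes hour 16, plus 1-hour gap → hour 17); textbook reading (finishes hour 11). The controlling bound is hour 17, so the practice exam finishes at 17 + 9 = hour 26.
Formula-sheet prep waits on the practice exam (finishes hour 26); textbook reading (finishes hour 11). The latest of these is hour 26, which is the earliest formula-sheet prep can start.

26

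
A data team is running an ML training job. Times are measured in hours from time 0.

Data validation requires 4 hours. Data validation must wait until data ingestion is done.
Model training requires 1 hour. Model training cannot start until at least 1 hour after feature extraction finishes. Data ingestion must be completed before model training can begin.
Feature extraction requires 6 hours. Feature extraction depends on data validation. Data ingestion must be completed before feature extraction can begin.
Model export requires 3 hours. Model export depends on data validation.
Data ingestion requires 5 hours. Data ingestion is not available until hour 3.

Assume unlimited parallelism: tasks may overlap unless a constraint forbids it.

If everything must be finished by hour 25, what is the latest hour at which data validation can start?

To finish by hour 25, model training (duration 1) must start no later than hour 24.
Since model training (must start by hour 24, minus 1-hour gap → hour 23) depends on it, feature extraction must finish by hour 23. Backing off its 6-hour duration gives a latest start of hour 17.
Model export must finish by hour 25; it takes 3 hours, so it must start by 25 − 3 = hour 22.
Data validation must finish in time for feature extraction (must start by hour 17); model export (must start by hour 22). The tightest is hour 17, so data validation must start by 17 − 4 = hour 13.

13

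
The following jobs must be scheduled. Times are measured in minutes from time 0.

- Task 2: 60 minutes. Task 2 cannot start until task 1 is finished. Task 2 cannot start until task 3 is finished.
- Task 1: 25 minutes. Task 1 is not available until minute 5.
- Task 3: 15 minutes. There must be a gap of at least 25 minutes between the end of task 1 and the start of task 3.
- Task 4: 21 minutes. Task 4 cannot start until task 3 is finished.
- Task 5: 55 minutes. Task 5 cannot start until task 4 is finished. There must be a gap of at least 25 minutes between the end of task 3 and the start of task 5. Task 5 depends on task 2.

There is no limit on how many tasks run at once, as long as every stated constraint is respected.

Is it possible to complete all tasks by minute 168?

No

Task 1 cannot begin until its own release at minute 5. It runs from minute 5 to 5 + 25 = minute 30.
Task 3 waits on task 1 (finishes minute 30, plus 25-minute gap → minute 55), so it starts at minute 55 and finishes at 55 + 15 = minute 70.
After task 3 (finishes minute 70), task 4 can start at minute 70 and finishes at minute 91.
Task 2 cannot start until task 1 (finishes minute 30); task 3 (finishes minute 70). The controlling bound is minute 70, so task 2 finishes at 70 + 60 = minute 130.
Task 5 needs all of task 4 (finishes minute 91); task 3 (finishes minute 70, plus 25-minute gap → minute 95); task 2 (finishes minute 130). That puts its earliest start at minute 130; it finishes at 130 + 55 = minute 185.
The earliest everything can be done is minute 185, which is after the deadline of 168, so it is not possible.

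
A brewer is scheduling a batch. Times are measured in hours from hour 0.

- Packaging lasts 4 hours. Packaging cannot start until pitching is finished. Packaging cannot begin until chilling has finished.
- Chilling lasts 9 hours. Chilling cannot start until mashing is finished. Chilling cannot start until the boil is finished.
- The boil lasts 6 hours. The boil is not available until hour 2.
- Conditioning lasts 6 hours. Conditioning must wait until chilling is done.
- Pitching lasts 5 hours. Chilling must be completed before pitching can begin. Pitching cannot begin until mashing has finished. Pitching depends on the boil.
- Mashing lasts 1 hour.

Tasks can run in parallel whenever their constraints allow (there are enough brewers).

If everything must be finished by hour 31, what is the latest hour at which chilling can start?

Packaging has no dependents, so it just needs to finish by hour 31. Starting by 31 − 4 = hour 27 achieves that.
Pitching feeds into packaging (must start by hour 27); so pitching must finish by hour 27 and therefore start by hour 22.
To finish by hour 31, conditioning (duration 6) must start no later than hour 25.
Chilling feeds pitching (must start by hour 22); conditioning (must start by hour 25); packaging (must start by hour 27). Taking the minimum, chilling must finish by hour 22 and start by 22 − 9 = hour 13.

13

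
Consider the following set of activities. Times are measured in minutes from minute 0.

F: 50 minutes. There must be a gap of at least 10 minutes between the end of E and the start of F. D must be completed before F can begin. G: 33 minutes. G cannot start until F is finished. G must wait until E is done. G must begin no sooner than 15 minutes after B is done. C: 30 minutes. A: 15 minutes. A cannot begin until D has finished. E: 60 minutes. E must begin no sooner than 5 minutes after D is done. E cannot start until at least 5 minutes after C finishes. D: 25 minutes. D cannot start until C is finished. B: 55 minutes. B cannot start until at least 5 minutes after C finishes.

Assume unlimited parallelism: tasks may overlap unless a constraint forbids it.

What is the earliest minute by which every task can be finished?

C can start immediately at minute 0; it finishes at minute 30.
D cannot begin until C (finishes minute 30). It runs from minute 30 to 30 + 25 = minute 55.
E needs all of D (finishes minute 55, plus 5-minute gap → minute 60); C (finishes minute 30, plus 5-minute gap → minute 35). That puts its earliest start at minute 60; it finishes at 60 + 60 = minute 120.
F needs all of E (finishes minute 120, plus 10-minute gap → minute 130); D (finishes minute 55). That puts its earliest start at minute 130; it finishes at 130 + 50 = minute 180.
After D (finishes minute 55), A can start at minute 55 and finishes at minute 70.
B waits on C (finishes minute 30, plus 5-minute gap → minute 35), so it starts at minute 35 and finishes at 35 + 55 = minute 90.
G needs all of F (finishes minute 180); E (finishes minute 120); B (finishes minute 90, plus 15-minute gap → minute 105). That puts its earliest start at minute 180; it finishes at 180 + 33 = minute 213.
All tasks are finished once the last one completes. Finish times: A at 70, B at 90, C at 30, D at 55, E at 120, F at 180, G at 213. The latest is minute 213.

213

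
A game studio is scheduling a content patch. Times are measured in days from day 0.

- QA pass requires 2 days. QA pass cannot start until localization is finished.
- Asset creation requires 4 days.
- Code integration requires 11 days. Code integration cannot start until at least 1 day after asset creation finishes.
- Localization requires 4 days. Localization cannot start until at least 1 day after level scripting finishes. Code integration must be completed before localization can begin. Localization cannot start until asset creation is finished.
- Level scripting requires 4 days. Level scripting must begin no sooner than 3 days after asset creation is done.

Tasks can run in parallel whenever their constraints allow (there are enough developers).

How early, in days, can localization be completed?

Nothing blocks asset creation, so it runs from day 0 to day 4.
Code integration waits on asset creation (finishes day 4, plus 1-day gap → day 5), so it starts at day 5 and finishes at 5 + 11 = day 16.
Level scripting waits on asset creation (finishes day 4, plus 3-day gap → day 7), so it starts at day 7 and finishes at 7 + 4 = day 11.
Localization has to wait for level scripting (finishes day 11, plus 1-day gap → day 12); code integration (finishes day 16); asset creation (finishes day 4). The latest of these is day 16, so localization runs day 16 to 16 + 4 = day 20.

20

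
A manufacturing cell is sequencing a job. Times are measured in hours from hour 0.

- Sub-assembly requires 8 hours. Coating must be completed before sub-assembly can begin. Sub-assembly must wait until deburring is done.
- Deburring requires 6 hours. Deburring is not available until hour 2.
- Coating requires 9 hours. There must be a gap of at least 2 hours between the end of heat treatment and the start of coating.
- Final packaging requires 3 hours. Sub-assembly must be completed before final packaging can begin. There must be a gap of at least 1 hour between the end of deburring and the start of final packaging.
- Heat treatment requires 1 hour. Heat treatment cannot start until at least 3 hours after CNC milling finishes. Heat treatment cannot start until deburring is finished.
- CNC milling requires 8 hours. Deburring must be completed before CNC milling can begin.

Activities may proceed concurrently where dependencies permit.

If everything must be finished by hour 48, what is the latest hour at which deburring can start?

8

Final packaging must finish by hour 48; it takes 3 hours, so it must start by 48 − 3 = hour 45.
Sub-assembly feeds into final packaging (must start by hour 45); so sub-assembly must finish by hour 45 and therefore start by hour 37.
Coating must finish before sub-assembly (must start by hour 37). With a 9-hour duration, coating must start by 37 − 9 = hour 28.
Heat treatment must finish before coating (must start by hour 28, minus 2-hour gap → hour 26). With a 1-hour duration, heat treatment must start by 26 − 1 = hour 25.
CNC milling must finish before heat treatment (must start by hour 25, minus 3-hour gap → hour 22). With an 8-hour duration, CNC milling must start by 22 − 8 = hour 14.
Deburring has several dependents: CNC milling (must start by hour 14); heat treatment (must start by hour 25); sub-assembly (must start by hour 37); final packaging (must start by hour 45, minus 1-hour gap → hour 44). The earliest of those limits is hour 14, so deburring must start by 14 − 6 = hour 8.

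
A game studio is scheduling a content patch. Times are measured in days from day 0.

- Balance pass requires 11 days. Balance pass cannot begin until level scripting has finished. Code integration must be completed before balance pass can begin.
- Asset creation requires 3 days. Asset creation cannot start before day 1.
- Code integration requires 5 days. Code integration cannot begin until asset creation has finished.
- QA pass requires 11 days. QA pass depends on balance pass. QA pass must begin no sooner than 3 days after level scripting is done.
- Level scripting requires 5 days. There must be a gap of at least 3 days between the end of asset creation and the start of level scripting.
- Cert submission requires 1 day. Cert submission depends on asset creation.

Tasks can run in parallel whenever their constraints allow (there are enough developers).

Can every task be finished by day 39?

Yes

Asset creation cannot begin until its own release at day 1. It runs from day 1 to 1 + 3 = day 4.
Cert submission cannot begin until asset creation (finishes day 4). It runs from day 4 to 4 + 1 = day 5.
Code integration waits on asset creation (finishes day 4), so it starts at day 4 and finishes at 4 + 5 = day 9.
Level scripting cannot begin until asset creation (finishes day 4, plus 3-day gap → day 7). It runs from day 7 to 7 + 5 = day 12.
Balance pass needs all of level scripting (finishes day 12); code integration (finishes day 9). That puts its earliest start at day 12; it finishes at 12 + 11 = day 23.
QA pass has to wait for balance pass (finishes day 23); level scripting (finishes day 12, plus 3-day gap → day 15). The latest of these is day 23, so QA pass runs day 23 to 23 + 11 = day 34.
Every task is finished by day 34, which is no later than the deadline of 39, so the schedule is feasible.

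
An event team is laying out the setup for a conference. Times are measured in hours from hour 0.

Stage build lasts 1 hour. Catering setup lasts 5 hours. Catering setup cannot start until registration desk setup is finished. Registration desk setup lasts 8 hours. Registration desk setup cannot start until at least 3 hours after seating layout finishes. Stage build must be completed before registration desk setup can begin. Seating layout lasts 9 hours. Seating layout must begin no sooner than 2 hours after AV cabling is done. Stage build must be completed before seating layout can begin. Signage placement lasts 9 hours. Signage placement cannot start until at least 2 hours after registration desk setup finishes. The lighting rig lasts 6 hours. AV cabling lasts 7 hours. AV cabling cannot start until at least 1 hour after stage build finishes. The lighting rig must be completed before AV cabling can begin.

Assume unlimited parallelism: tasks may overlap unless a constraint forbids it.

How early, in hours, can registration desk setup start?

27

The lighting rig can start immediately at hour 0; it finishes at hour 6.
Stage build has no prerequisites, so it starts at hour 0 and finishes at hour 1.
AV cabling needs all of stage build (finishes hour 1, plus 1-hour gap → hour 2); the lighting rig (finishes hour 6). That puts its earliest start at hour 6; it finishes at 6 + 7 = hour 13.
Seating layout has to wait for AV cabling (finishes hour 13, plus 2-hour gap → hour 15); stage build (finishes hour 1). The latest of these is hour 15, so seating layout runs hour 15 to 15 + 9 = hour 24.
Registration desk setup waits on seating layout (finishes hour 24, plus 3-hour gap → hour 27); stage build (finishes hour 1). The latest of these is hour 27, which is the earliest registration desk setup can start.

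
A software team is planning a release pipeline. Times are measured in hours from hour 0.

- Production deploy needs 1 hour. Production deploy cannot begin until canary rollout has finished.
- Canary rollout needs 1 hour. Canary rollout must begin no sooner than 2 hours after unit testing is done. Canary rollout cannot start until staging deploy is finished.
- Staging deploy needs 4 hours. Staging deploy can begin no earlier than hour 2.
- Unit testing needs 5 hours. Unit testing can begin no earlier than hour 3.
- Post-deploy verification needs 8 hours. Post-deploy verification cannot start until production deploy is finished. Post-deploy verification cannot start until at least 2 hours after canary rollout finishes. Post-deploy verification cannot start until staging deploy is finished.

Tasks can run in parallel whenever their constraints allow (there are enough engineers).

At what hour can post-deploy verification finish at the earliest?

Staging deploy waits on its own release at hour 2, so it starts at hour 2 and finishes at 2 + 4 = hour 6.
Unit testing cannot begin until its own release at hour 3. It runs from hour 3 to 3 + 5 = hour 8.
Canary rollout has to wait for unit testing (finishes hour 8, plus 2-hour gap → hour 10); staging deploy (finishes hour 6). The latest of these is hour 10, so canary rollout runs hour 10 to 10 + 1 = hour 11.
Production deploy cannot begin until canary rollout (finishes hour 11). It runs from hour 11 to 11 + 1 = hour 12.
Post-deploy verification cannot start until production deploy (finishes hour 12); canary rollout (finishes hour 11, plus 2-hour gap → hour 13); staging deploy (finishes hour 6). The controlling bound is hour 13, so post-deploy verification finishes at 13 + 8 = hour 21.

21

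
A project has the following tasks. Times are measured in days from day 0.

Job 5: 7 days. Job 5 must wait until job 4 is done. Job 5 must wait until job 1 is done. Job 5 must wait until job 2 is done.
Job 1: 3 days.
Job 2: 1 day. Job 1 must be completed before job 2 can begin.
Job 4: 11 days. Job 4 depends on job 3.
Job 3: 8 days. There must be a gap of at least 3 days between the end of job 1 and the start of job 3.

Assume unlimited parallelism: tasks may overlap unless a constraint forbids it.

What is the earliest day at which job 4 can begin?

Nothing blocks job 1, so it runs from day 0 to day 3.
After job 1 (finishes day 3, plus 3-day gap → day 6), job 3 can start at day 6 and finishes at day 14.
Job 4 waits on job 3 (finishes day 14), so the earliest it can start is day 14.

14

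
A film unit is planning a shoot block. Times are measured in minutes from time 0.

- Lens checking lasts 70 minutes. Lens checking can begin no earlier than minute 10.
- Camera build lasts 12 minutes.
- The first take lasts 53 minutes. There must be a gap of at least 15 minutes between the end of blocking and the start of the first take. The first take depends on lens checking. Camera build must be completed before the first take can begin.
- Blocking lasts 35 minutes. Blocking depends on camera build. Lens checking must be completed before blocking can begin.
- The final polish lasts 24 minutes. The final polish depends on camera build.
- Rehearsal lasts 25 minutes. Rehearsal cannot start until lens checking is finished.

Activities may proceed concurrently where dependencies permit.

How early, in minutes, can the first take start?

Lens checking waits on its own release at minute 10, so it starts at minute 10 and finishes at 10 + 70 = minute 80.
Camera build has no prerequisites, so it starts at minute 0 and finishes at minute 12.
Blocking has to wait for camera build (finishes minute 12); lens checking (finishes minute 80). The latest of these is minute 80, so blocking runs minute 80 to 80 + 35 = minute 115.
The first take waits on blocking (finishes minute 115, plus 15-minute gap → minute 130); lens checking (finishes minute 80); camera build (finishes minute 12). The latest of these is minute 130, which is the earliest the first take can start.

130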